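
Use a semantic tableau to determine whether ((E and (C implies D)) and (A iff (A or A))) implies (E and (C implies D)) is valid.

Assume the negation and expand:
Initial set: {not (((E and (C implies D)) and (A iff (A or A))) implies (E and (C implies D)))}.
not (((E and (C implies D)) and (A iff (A or A))) implies (E and (C implies D))): α-rule — add ((E and (C implies D)) and (A iff (A or A))), not (E and (C implies D)).
((E and (C implies D)) and (A iff (A or A))): α-rule — add (E and (C implies D)), (A iff (A or A)).
(E and (C implies D)): α-rule — add E, (C implies D).
not (E and (C implies D)): β-rule — branch into not E  //  not (C implies D).
  branch 1 (add not E):
    × closes — contains both E and not E.
  branch 2 (add not (C implies D)):
    not (C implies D): α-rule — add C, not D.
    (A iff (A or A)): β-rule — branch into A, (A or A)  //  not A, not (A or A).
      branch 2.1 (add A, (A or A)):
        (C implies D): β-rule — branch into not C  //  D.
          branch 2.1.1 (add not C):
            × closes — contains both C and not C.
          branch 2.1.2 (add D):
            × closes — contains both D and not D.
      branch 2.2 (add not A, not (A or A)):
        not (A or A): α-rule — add not A, not A.
        (C implies D): β-rule — branch into not C  //  D.
          branch 2.2.1 (add not C):
            × closes — contains both C and not C.
          branch 2.2.2 (add D):
            × closes — contains both D and not D.
All 5 branches close.
Every branch closed, so the negation is unsatisfiable and the formula is valid.

Valid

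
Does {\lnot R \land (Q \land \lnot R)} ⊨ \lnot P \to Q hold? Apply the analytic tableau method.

Initial set: {(\lnot R \land (Q \land \lnot R)); \lnot (\lnot P \to Q)}.
(\lnot R \land (Q \land \lnot R)): α-rule — add \lnot R, (Q \land \lnot R).
\lnot (\lnot P \to Q): α-rule — add \lnot P, \lnot Q.
(Q \land \lnot R): α-rule — add Q, \lnot R.
× closes — contains both Q and \lnot Q.
All 1 branch closes.
Every branch closed, so the premises entail the conclusion.

Yes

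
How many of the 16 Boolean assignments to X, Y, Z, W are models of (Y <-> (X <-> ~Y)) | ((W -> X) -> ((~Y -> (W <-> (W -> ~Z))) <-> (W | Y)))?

15

Initial set: {((Y <-> (X <-> ~Y)) | ((W -> X) -> ((~Y -> (W <-> (W -> ~Z))) <-> (W | Y))))}.
((Y <-> (X <-> ~Y)) | ((W -> X) -> ((~Y -> (W <-> (W -> ~Z))) <-> (W | Y)))): β-rule — branch into (Y <-> (X <-> ~Y))  //  ((W -> X) -> ((~Y -> (W <-> (W -> ~Z))) <-> (W | Y))).
  branch 1 (add (Y <-> (X <-> ~Y))):
    (Y <-> (X <-> ~Y)): β-rule — branch into Y, (X <-> ~Y)  //  ~Y, ~(X <-> ~Y).
      branch 1.1 (add Y, (X <-> ~Y)):
        (X <-> ~Y): β-rule — branch into X, ~Y  //  ~X, ~~Y.
          branch 1.1.1 (add X, ~Y):
            × closes — contains both Y and ~Y.
          branch 1.1.2 (add ~X, ~~Y):
            ○ open, literals {X=0, Y=1}.
      branch 1.2 (add ~Y, ~(X <-> ~Y)):
        ~(X <-> ~Y): β-rule — branch into X, ~~Y  //  ~X, ~Y.
          branch 1.2.1 (add X, ~~Y):
            × closes — contains both Y and ~Y.
          branch 1.2.2 (add ~X, ~Y):
            ○ open, literals {X=0, Y=0}.
  branch 2 (add ((W -> X) -> ((~Y -> (W <-> (W -> ~Z))) <-> (W | Y)))):
    ((W -> X) -> ((~Y -> (W <-> (W -> ~Z))) <-> (W | Y))): β-rule — branch into ~(W -> X)  //  ((~Y -> (W <-> (W -> ~Z))) <-> (W | Y)).
      branch 2.1 (add ~(W -> X)):
        ~(W -> X): α-rule — add W, ~X.
        ○ open, literals {W=1, X=0}.
      branch 2.2 (add ((~Y -> (W <-> (W -> ~Z))) <-> (W | Y))):
        ((~Y -> (W <-> (W -> ~Z))) <-> (W | Y)): β-rule — branch into (~Y -> (W <-> (W -> ~Z))), (W | Y)  //  ~(~Y -> (W <-> (W -> ~Z))), ~(W | Y).
          branch 2.2.1 (add (~Y -> (W <-> (W -> ~Z))), (W | Y)):
            (~Y -> (W <-> (W -> ~Z))): β-rule — branch into ~~Y  //  (W <-> (W -> ~Z)).
              branch 2.2.1.1 (add ~~Y):
                (W | Y): β-rule — branch into W  //  Y.
                  branch 2.2.1.1.1 (add W):
                    ○ open, literals {W=1, Y=1}.
                  branch 2.2.1.1.2 (add Y):
                    ○ open, literals {Y=1}.
              branch 2.2.1.2 (add (W <-> (W -> ~Z))):
                (W | Y): β-rule — branch into W  //  Y.
                  branch 2.2.1.2.1 (add W):
                    (W <-> (W -> ~Z)): β-rule — branch into W, (W -> ~Z)  //  ~W, ~(W -> ~Z).
                      branch 2.2.1.2.1.1 (add W, (W -> ~Z)):
                        (W -> ~Z): β-rule — branch into ~W  //  ~Z.
                          branch 2.2.1.2.1.1.1 (add ~W):
                            × closes — contains both W and ~W.
                          branch 2.2.1.2.1.1.2 (add ~Z):
                            ○ open, literals {W=1, Z=0}.
                      branch 2.2.1.2.1.2 (add ~W, ~(W -> ~Z)):
                        × closes — contains both W and ~W.
                  branch 2.2.1.2.2 (add Y):
                    (W <-> (W -> ~Z)): β-rule — branch into W, (W -> ~Z)  //  ~W, ~(W -> ~Z).
                      branch 2.2.1.2.2.1 (add W, (W -> ~Z)):
                        (W -> ~Z): β-rule — branch into ~W  //  ~Z.
                          branch 2.2.1.2.2.1.1 (add ~W):
                            × closes — contains both W and ~W.
                          branch 2.2.1.2.2.1.2 (add ~Z):
                            ○ open, literals {W=1, Y=1, Z=0}.
                      branch 2.2.1.2.2.2 (add ~W, ~(W -> ~Z)):
                        ~(W -> ~Z): α-rule — add W, ~~Z.
                        × closes — contains both W and ~W.
          branch 2.2.2 (add ~(~Y -> (W <-> (W -> ~Z))), ~(W | Y)):
            ~(~Y -> (W <-> (W -> ~Z))): α-rule — add ~Y, ~(W <-> (W -> ~Z)).
            ~(W | Y): α-rule — add ~W, ~Y.
            ~(W <-> (W -> ~Z)): β-rule — branch into W, ~(W -> ~Z)  //  ~W, (W -> ~Z).
              branch 2.2.2.1 (add W, ~(W -> ~Z)):
                × closes — contains both W and ~W.
              branch 2.2.2.2 (add ~W, (W -> ~Z)):
                (W -> ~Z): β-rule — branch into ~W  //  ~Z.
                  branch 2.2.2.2.1 (add ~W):
                    ○ open, literals {W=0, Y=0}.
                  branch 2.2.2.2.2 (add ~Z):
                    ○ open, literals {W=0, Y=0, Z=0}.
7 branches closed, 9 open.
Each open branch fixes some atoms; the unmentioned ones are free. Counting distinct full assignments: branch {X=0, Y=1} (Z, W) contributes 4 new; branch {X=0, Y=0} (Z, W) contributes 4 new; branch {W=1, X=0} (Y, Z) contributes 0 new; branch {W=1, Y=1} (X, Z) contributes 2 new; branch {Y=1} (X, Z, W) contributes 2 new; branch {W=1, Z=0} (X, Y) contributes 1 new; branch {W=1, Y=1, Z=0} (X) contributes 0 new; branch {W=0, Y=0} (X, Z) contributes 2 new; branch {W=0, Y=0, Z=0} (X) contributes 0 new. Total: 15.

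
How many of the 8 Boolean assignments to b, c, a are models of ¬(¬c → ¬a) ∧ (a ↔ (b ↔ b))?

Initial set: {(¬(¬c → ¬a) ∧ (a ↔ (b ↔ b)))}.
(¬(¬c → ¬a) ∧ (a ↔ (b ↔ b))): α-rule — add ¬(¬c → ¬a), (a ↔ (b ↔ b)).
¬(¬c → ¬a): α-rule — add ¬c, ¬¬a.
(a ↔ (b ↔ b)): β-rule — branch into a, (b ↔ b)  //  ¬a, ¬(b ↔ b).
  branch 1 (add a, (b ↔ b)):
    (b ↔ b): β-rule — branch into b, b  //  ¬b, ¬b.
      branch 1.1 (add b, b):
        ○ open, literals {a=1, b=1, c=0}.
      branch 1.2 (add ¬b, ¬b):
        ○ open, literals {a=1, b=0, c=0}.
  branch 2 (add ¬a, ¬(b ↔ b)):
    × closes — contains both a and ¬a.
1 branch closed, 2 open.
Each open branch fixes some atoms; the unmentioned ones are free. Counting distinct full assignments: branch {a=1, b=1, c=0} (none free) contributes 1 new; branch {a=1, b=0, c=0} (none free) contributes 1 new. Total: 2.

2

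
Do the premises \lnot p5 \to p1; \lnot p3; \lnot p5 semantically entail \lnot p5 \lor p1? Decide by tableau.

Yes

Initial set: {(\lnot p5 \to p1); \lnot p3; \lnot p5; \lnot (\lnot p5 \lor p1)}.
\lnot (\lnot p5 \lor p1): α-rule — add \lnot \lnot p5, \lnot p1.
× closes — contains both p5 and \lnot p5.
All 1 branch closes.
Every branch closed, so the premises entail the conclusion.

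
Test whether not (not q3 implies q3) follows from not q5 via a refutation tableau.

No

Initial set: {not q5; not not (not q3 implies q3)}.
not not (not q3 implies q3): β-rule — branch into not not q3  //  q3.
  branch 1 (add not not q3):
    ○ open, literals {q3=1, q5=0}.
  branch 2 (add q3):
    ○ open, literals {q3=1, q5=0}.
0 branches closed, 2 open.
An open branch gives a countermodel: q3=1, q5=0 (unmentioned atoms arbitrary); the premises hold there but the conclusion fails.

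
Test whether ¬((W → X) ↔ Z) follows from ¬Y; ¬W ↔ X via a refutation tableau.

No

Initial set: {T ¬Y; T (¬W ↔ X); F ¬((W → X) ↔ Z)}.
T (¬W ↔ X): β-rule — branch into T ¬W, T X  //  F ¬W, F X.
  branch 1 (add T ¬W, T X):
    F ¬((W → X) ↔ Z): β-rule — branch into T (W → X), T Z  //  F (W → X), F Z.
      branch 1.1 (add T (W → X), T Z):
        T (W → X): β-rule — branch into F W  //  T X.
          branch 1.1.1 (add F W):
            ○ open, literals {W=false, X=true, Y=false, Z=true}.
          branch 1.1.2 (add T X):
            ○ open, literals {W=false, X=true, Y=false, Z=true}.
      branch 1.2 (add F (W → X), F Z):
        F (W → X): α-rule — add T W, F X.
        × closes — contains both W and ¬W.
  branch 2 (add F ¬W, F X):
    F ¬((W → X) ↔ Z): β-rule — branch into T (W → X), T Z  //  F (W → X), F Z.
      branch 2.1 (add T (W → X), T Z):
        T (W → X): β-rule — branch into F W  //  T X.
          branch 2.1.1 (add F W):
            × closes — contains both W and ¬W.
          branch 2.1.2 (add T X):
            × closes — contains both X and ¬X.
      branch 2.2 (add F (W → X), F Z):
        F (W → X): α-rule — add T W, F X.
        ○ open, literals {W=true, X=false, Y=false, Z=false}.
3 branches closed, 3 open.
An open branch gives a countermodel: W=false, X=true, Y=false, Z=true (unmentioned atoms arbitrary); the premises hold there but the conclusion fails.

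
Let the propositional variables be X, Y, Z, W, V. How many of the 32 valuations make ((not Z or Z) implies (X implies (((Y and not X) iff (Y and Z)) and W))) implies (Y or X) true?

24

Initial set: {(((not Z or Z) implies (X implies (((Y and not X) iff (Y and Z)) and W))) implies (Y or X))}.
(((not Z or Z) implies (X implies (((Y and not X) iff (Y and Z)) and W))) implies (Y or X)): β-rule — branch into not ((not Z or Z) implies (X implies (((Y and not X) iff (Y and Z)) and W)))  //  (Y or X).
  branch 1 (add not ((not Z or Z) implies (X implies (((Y and not X) iff (Y and Z)) and W)))):
    not ((not Z or Z) implies (X implies (((Y and not X) iff (Y and Z)) and W))): α-rule — add (not Z or Z), not (X implies (((Y and not X) iff (Y and Z)) and W)).
    not (X implies (((Y and not X) iff (Y and Z)) and W)): α-rule — add X, not (((Y and not X) iff (Y and Z)) and W).
    (not Z or Z): β-rule — branch into not Z  //  Z.
      branch 1.1 (add not Z):
        not (((Y and not X) iff (Y and Z)) and W): β-rule — branch into not ((Y and not X) iff (Y and Z))  //  not W.
          branch 1.1.1 (add not ((Y and not X) iff (Y and Z))):
            not ((Y and not X) iff (Y and Z)): β-rule — branch into (Y and not X), not (Y and Z)  //  not (Y and not X), (Y and Z).
              branch 1.1.1.1 (add (Y and not X), not (Y and Z)):
                (Y and not X): α-rule — add Y, not X.
                × closes — contains both X and not X.
              branch 1.1.1.2 (add not (Y and not X), (Y and Z)):
                (Y and Z): α-rule — add Y, Z.
                × closes — contains both Z and not Z.
          branch 1.1.2 (add not W):
            ○ open, literals {W=0, X=1, Z=0}.
      branch 1.2 (add Z):
        not (((Y and not X) iff (Y and Z)) and W): β-rule — branch into not ((Y and not X) iff (Y and Z))  //  not W.
          branch 1.2.1 (add not ((Y and not X) iff (Y and Z))):
            not ((Y and not X) iff (Y and Z)): β-rule — branch into (Y and not X), not (Y and Z)  //  not (Y and not X), (Y and Z).
              branch 1.2.1.1 (add (Y and not X), not (Y and Z)):
                (Y and not X): α-rule — add Y, not X.
                × closes — contains both X and not X.
              branch 1.2.1.2 (add not (Y and not X), (Y and Z)):
                (Y and Z): α-rule — add Y, Z.
                not (Y and not X): β-rule — branch into not Y  //  not not X.
                  branch 1.2.1.2.1 (add not Y):
                    × closes — contains both Y and not Y.
                  branch 1.2.1.2.2 (add not not X):
                    ○ open, literals {X=1, Y=1, Z=1}.
          branch 1.2.2 (add not W):
            ○ open, literals {W=0, X=1, Z=1}.
  branch 2 (add (Y or X)):
    (Y or X): β-rule — branch into Y  //  X.
      branch 2.1 (add Y):
        ○ open, literals {Y=1}.
      branch 2.2 (add X):
        ○ open, literals {X=1}.
4 branches closed, 5 open.
Each open branch fixes some atoms; the unmentioned ones are free. Counting distinct full assignments: branch {W=0, X=1, Z=0} (Y, V) contributes 4 new; branch {X=1, Y=1, Z=1} (W, V) contributes 4 new; branch {W=0, X=1, Z=1} (Y, V) contributes 2 new; branch {Y=1} (X, Z, W, V) contributes 10 new; branch {X=1} (Y, Z, W, V) contributes 4 new. Total: 24.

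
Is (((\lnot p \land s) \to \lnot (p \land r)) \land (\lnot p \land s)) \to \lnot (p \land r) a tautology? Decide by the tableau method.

Assume the negation and expand:
Initial set: {\lnot ((((\lnot p \land s) \to \lnot (p \land r)) \land (\lnot p \land s)) \to \lnot (p \land r))}.
\lnot ((((\lnot p \land s) \to \lnot (p \land r)) \land (\lnot p \land s)) \to \lnot (p \land r)): α-rule — add (((\lnot p \land s) \to \lnot (p \land r)) \land (\lnot p \land s)), \lnot \lnot (p \land r).
(((\lnot p \land s) \to \lnot (p \land r)) \land (\lnot p \land s)): α-rule — add ((\lnot p \land s) \to \lnot (p \land r)), (\lnot p \land s).
\lnot \lnot (p \land r): α-rule — add p, r.
(\lnot p \land s): α-rule — add \lnot p, s.
× closes — contains both p and \lnot p.
All 1 branch closes.
Every branch closed, so the negation is unsatisfiable and the formula is valid.

Valid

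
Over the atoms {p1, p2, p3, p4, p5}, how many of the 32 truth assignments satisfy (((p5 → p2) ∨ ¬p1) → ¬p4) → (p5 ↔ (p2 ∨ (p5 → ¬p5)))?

Initial set: {((((p5 → p2) ∨ ¬p1) → ¬p4) → (p5 ↔ (p2 ∨ (p5 → ¬p5))))}.
((((p5 → p2) ∨ ¬p1) → ¬p4) → (p5 ↔ (p2 ∨ (p5 → ¬p5)))): β-rule — branch into ¬(((p5 → p2) ∨ ¬p1) → ¬p4)  //  (p5 ↔ (p2 ∨ (p5 → ¬p5))).
  branch 1 (add ¬(((p5 → p2) ∨ ¬p1) → ¬p4)):
    ¬(((p5 → p2) ∨ ¬p1) → ¬p4): α-rule — add ((p5 → p2) ∨ ¬p1), ¬¬p4.
    ((p5 → p2) ∨ ¬p1): β-rule — branch into (p5 → p2)  //  ¬p1.
      branch 1.1 (add (p5 → p2)):
        (p5 → p2): β-rule — branch into ¬p5  //  p2.
          branch 1.1.1 (add ¬p5):
            ○ open, literals {p4=T, p5=F}.
          branch 1.1.2 (add p2):
            ○ open, literals {p2=T, p4=T}.
      branch 1.2 (add ¬p1):
        ○ open, literals {p1=F, p4=T}.
  branch 2 (add (p5 ↔ (p2 ∨ (p5 → ¬p5)))):
    (p5 ↔ (p2 ∨ (p5 → ¬p5))): β-rule — branch into p5, (p2 ∨ (p5 → ¬p5))  //  ¬p5, ¬(p2 ∨ (p5 → ¬p5)).
      branch 2.1 (add p5, (p2 ∨ (p5 → ¬p5))):
        (p2 ∨ (p5 → ¬p5)): β-rule — branch into p2  //  (p5 → ¬p5).
          branch 2.1.1 (add p2):
            ○ open, literals {p2=T, p5=T}.
          branch 2.1.2 (add (p5 → ¬p5)):
            (p5 → ¬p5): β-rule — branch into ¬p5  //  ¬p5.
              branch 2.1.2.1 (add ¬p5):
                × closes — contains both p5 and ¬p5.
              branch 2.1.2.2 (add ¬p5):
                × closes — contains both p5 and ¬p5.
      branch 2.2 (add ¬p5, ¬(p2 ∨ (p5 → ¬p5))):
        ¬(p2 ∨ (p5 → ¬p5)): α-rule — add ¬p2, ¬(p5 → ¬p5).
        ¬(p5 → ¬p5): α-rule — add p5, ¬¬p5.
        × closes — contains both p5 and ¬p5.
3 branches closed, 4 open.
Each open branch fixes some atoms; the unmentioned ones are free. Counting distinct full assignments: branch {p4=T, p5=F} (p1, p2, p3) contributes 8 new; branch {p2=T, p4=T} (p1, p3, p5) contributes 4 new; branch {p1=F, p4=T} (p2, p3, p5) contributes 2 new; branch {p2=T, p5=T} (p1, p3, p4) contributes 4 new. Total: 18.

18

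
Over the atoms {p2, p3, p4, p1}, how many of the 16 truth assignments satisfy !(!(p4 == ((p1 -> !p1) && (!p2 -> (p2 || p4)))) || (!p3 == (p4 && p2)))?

Initial set: {T !(!(p4 == ((p1 -> !p1) && (!p2 -> (p2 || p4)))) || (!p3 == (p4 && p2)))}.
T !(!(p4 == ((p1 -> !p1) && (!p2 -> (p2 || p4)))) || (!p3 == (p4 && p2))): α-rule — add F !(p4 == ((p1 -> !p1) && (!p2 -> (p2 || p4)))), F (!p3 == (p4 && p2)).
F !(p4 == ((p1 -> !p1) && (!p2 -> (p2 || p4)))): β-rule — branch into T p4, T ((p1 -> !p1) && (!p2 -> (p2 || p4)))  //  F p4, F ((p1 -> !p1) && (!p2 -> (p2 || p4))).
  branch 1 (add T p4, T ((p1 -> !p1) && (!p2 -> (p2 || p4)))):
    T ((p1 -> !p1) && (!p2 -> (p2 || p4))): α-rule — add T (p1 -> !p1), T (!p2 -> (p2 || p4)).
    F (!p3 == (p4 && p2)): β-rule — branch into T !p3, F (p4 && p2)  //  F !p3, T (p4 && p2).
      branch 1.1 (add T !p3, F (p4 && p2)):
        T (p1 -> !p1): β-rule — branch into F p1  //  T !p1.
          branch 1.1.1 (add F p1):
            T (!p2 -> (p2 || p4)): β-rule — branch into F !p2  //  T (p2 || p4).
              branch 1.1.1.1 (add F !p2):
                F (p4 && p2): β-rule — branch into F p4  //  F p2.
                  branch 1.1.1.1.1 (add F p4):
                    × closes — contains both p4 and !p4.
                  branch 1.1.1.1.2 (add F p2):
                    × closes — contains both p2 and !p2.
              branch 1.1.1.2 (add T (p2 || p4)):
                F (p4 && p2): β-rule — branch into F p4  //  F p2.
                  branch 1.1.1.2.1 (add F p4):
                    × closes — contains both p4 and !p4.
                  branch 1.1.1.2.2 (add F p2):
                    T (p2 || p4): β-rule — branch into T p2  //  T p4.
                      branch 1.1.1.2.2.1 (add T p2):
                        × closes — contains both p2 and !p2.
                      branch 1.1.1.2.2.2 (add T p4):
                        ○ open, literals {p1=F, p2=F, p3=F, p4=T}.
          branch 1.1.2 (add T !p1):
            T (!p2 -> (p2 || p4)): β-rule — branch into F !p2  //  T (p2 || p4).
              branch 1.1.2.1 (add F !p2):
                F (p4 && p2): β-rule — branch into F p4  //  F p2.
                  branch 1.1.2.1.1 (add F p4):
                    × closes — contains both p4 and !p4.
                  branch 1.1.2.1.2 (add F p2):
                    × closes — contains both p2 and !p2.
              branch 1.1.2.2 (add T (p2 || p4)):
                F (p4 && p2): β-rule — branch into F p4  //  F p2.
                  branch 1.1.2.2.1 (add F p4):
                    × closes — contains both p4 and !p4.
                  branch 1.1.2.2.2 (add F p2):
                    T (p2 || p4): β-rule — branch into T p2  //  T p4.
                      branch 1.1.2.2.2.1 (add T p2):
                        × closes — contains both p2 and !p2.
                      branch 1.1.2.2.2.2 (add T p4):
                        ○ open, literals {p1=F, p2=F, p3=F, p4=T}.
      branch 1.2 (add F !p3, T (p4 && p2)):
        T (p4 && p2): α-rule — add T p4, T p2.
        T (p1 -> !p1): β-rule — branch into F p1  //  T !p1.
          branch 1.2.1 (add F p1):
            T (!p2 -> (p2 || p4)): β-rule — branch into F !p2  //  T (p2 || p4).
              branch 1.2.1.1 (add F !p2):
                ○ open, literals {p1=F, p2=T, p3=T, p4=T}.
              branch 1.2.1.2 (add T (p2 || p4)):
                T (p2 || p4): β-rule — branch into T p2  //  T p4.
                  branch 1.2.1.2.1 (add T p2):
                    ○ open, literals {p1=F, p2=T, p3=T, p4=T}.
                  branch 1.2.1.2.2 (add T p4):
                    ○ open, literals {p1=F, p2=T, p3=T, p4=T}.
          branch 1.2.2 (add T !p1):
            T (!p2 -> (p2 || p4)): β-rule — branch into F !p2  //  T (p2 || p4).
              branch 1.2.2.1 (add F !p2):
                ○ open, literals {p1=F, p2=T, p3=T, p4=T}.
              branch 1.2.2.2 (add T (p2 || p4)):
                T (p2 || p4): β-rule — branch into T p2  //  T p4.
                  branch 1.2.2.2.1 (add T p2):
                    ○ open, literals {p1=F, p2=T, p3=T, p4=T}.
                  branch 1.2.2.2.2 (add T p4):
                    ○ open, literals {p1=F, p2=T, p3=T, p4=T}.
  branch 2 (add F p4, F ((p1 -> !p1) && (!p2 -> (p2 || p4)))):
    F (!p3 == (p4 && p2)): β-rule — branch into T !p3, F (p4 && p2)  //  F !p3, T (p4 && p2).
      branch 2.1 (add T !p3, F (p4 && p2)):
        F ((p1 -> !p1) && (!p2 -> (p2 || p4))): β-rule — branch into F (p1 -> !p1)  //  F (!p2 -> (p2 || p4)).
          branch 2.1.1 (add F (p1 -> !p1)):
            F (p1 -> !p1): α-rule — add T p1, F !p1.
            F (p4 && p2): β-rule — branch into F p4  //  F p2.
              branch 2.1.1.1 (add F p4):
                ○ open, literals {p1=T, p3=F, p4=F}.
              branch 2.1.1.2 (add F p2):
                ○ open, literals {p1=T, p2=F, p3=F, p4=F}.
          branch 2.1.2 (add F (!p2 -> (p2 || p4))):
            F (!p2 -> (p2 || p4)): α-rule — add T !p2, F (p2 || p4).
            F (p2 || p4): α-rule — add F p2, F p4.
            F (p4 && p2): β-rule — branch into F p4  //  F p2.
              branch 2.1.2.1 (add F p4):
                ○ open, literals {p2=F, p3=F, p4=F}.
              branch 2.1.2.2 (add F p2):
                ○ open, literals {p2=F, p3=F, p4=F}.
      branch 2.2 (add F !p3, T (p4 && p2)):
        T (p4 && p2): α-rule — add T p4, T p2.
        × closes — contains both p4 and !p4.
9 branches closed, 12 open.
Each open branch fixes some atoms; the unmentioned ones are free. Counting distinct full assignments: branch {p1=F, p2=F, p3=F, p4=T} (none free) contributes 1 new; branch {p1=F, p2=F, p3=F, p4=T} (none free) contributes 0 new; branch {p1=F, p2=T, p3=T, p4=T} (none free) contributes 1 new; branch {p1=F, p2=T, p3=T, p4=T} (none free) contributes 0 new; branch {p1=F, p2=T, p3=T, p4=T} (none free) contributes 0 new; branch {p1=F, p2=T, p3=T, p4=T} (none free) contributes 0 new; branch {p1=F, p2=T, p3=T, p4=T} (none free) contributes 0 new; branch {p1=F, p2=T, p3=T, p4=T} (none free) contributes 0 new; branch {p1=T, p3=F, p4=F} (p2) contributes 2 new; branch {p1=T, p2=F, p3=F, p4=F} (none free) contributes 0 new; branch {p2=F, p3=F, p4=F} (p1) contributes 1 new; branch {p2=F, p3=F, p4=F} (p1) contributes 0 new. Total: 5.

5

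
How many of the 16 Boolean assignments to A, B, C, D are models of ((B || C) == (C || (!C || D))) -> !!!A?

Initial set: {T (((B || C) == (C || (!C || D))) -> !!!A)}.
T (((B || C) == (C || (!C || D))) -> !!!A): β-rule — branch into F ((B || C) == (C || (!C || D)))  //  T !!!A.
  branch 1 (add F ((B || C) == (C || (!C || D)))):
    F ((B || C) == (C || (!C || D))): β-rule — branch into T (B || C), F (C || (!C || D))  //  F (B || C), T (C || (!C || D)).
      branch 1.1 (add T (B || C), F (C || (!C || D))):
        F (C || (!C || D)): α-rule — add F C, F (!C || D).
        F (!C || D): α-rule — add F !C, F D.
        × closes — contains both C and !C.
      branch 1.2 (add F (B || C), T (C || (!C || D))):
        F (B || C): α-rule — add F B, F C.
        T (C || (!C || D)): β-rule — branch into T C  //  T (!C || D).
          branch 1.2.1 (add T C):
            × closes — contains both C and !C.
          branch 1.2.2 (add T (!C || D)):
            T (!C || D): β-rule — branch into T !C  //  T D.
              branch 1.2.2.1 (add T !C):
                ○ open, literals {B=F, C=F}.
              branch 1.2.2.2 (add T D):
                ○ open, literals {B=F, C=F, D=T}.
  branch 2 (add T !!!A):
    T !!!A: drop double negation, giving T !A.
    ○ open, literals {A=F}.
2 branches closed, 3 open.
Each open branch fixes some atoms; the unmentioned ones are free. Counting distinct full assignments: branch {B=F, C=F} (A, D) contributes 4 new; branch {B=F, C=F, D=T} (A) contributes 0 new; branch {A=F} (B, C, D) contributes 6 new. Total: 10.

10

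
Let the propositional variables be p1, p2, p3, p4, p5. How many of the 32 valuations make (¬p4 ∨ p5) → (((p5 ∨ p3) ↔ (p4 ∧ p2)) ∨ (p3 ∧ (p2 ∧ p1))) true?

18

Initial set: {((¬p4 ∨ p5) → (((p5 ∨ p3) ↔ (p4 ∧ p2)) ∨ (p3 ∧ (p2 ∧ p1))))}.
((¬p4 ∨ p5) → (((p5 ∨ p3) ↔ (p4 ∧ p2)) ∨ (p3 ∧ (p2 ∧ p1)))): β-rule — branch into ¬(¬p4 ∨ p5)  //  (((p5 ∨ p3) ↔ (p4 ∧ p2)) ∨ (p3 ∧ (p2 ∧ p1))).
  branch 1 (add ¬(¬p4 ∨ p5)):
    ¬(¬p4 ∨ p5): α-rule — add ¬¬p4, ¬p5.
    ○ open, literals {p4=1, p5=0}.
  branch 2 (add (((p5 ∨ p3) ↔ (p4 ∧ p2)) ∨ (p3 ∧ (p2 ∧ p1)))):
    (((p5 ∨ p3) ↔ (p4 ∧ p2)) ∨ (p3 ∧ (p2 ∧ p1))): β-rule — branch into ((p5 ∨ p3) ↔ (p4 ∧ p2))  //  (p3 ∧ (p2 ∧ p1)).
      branch 2.1 (add ((p5 ∨ p3) ↔ (p4 ∧ p2))):
        ((p5 ∨ p3) ↔ (p4 ∧ p2)): β-rule — branch into (p5 ∨ p3), (p4 ∧ p2)  //  ¬(p5 ∨ p3), ¬(p4 ∧ p2).
          branch 2.1.1 (add (p5 ∨ p3), (p4 ∧ p2)):
            (p4 ∧ p2): α-rule — add p4, p2.
            (p5 ∨ p3): β-rule — branch into p5  //  p3.
              branch 2.1.1.1 (add p5):
                ○ open, literals {p2=1, p4=1, p5=1}.
              branch 2.1.1.2 (add p3):
                ○ open, literals {p2=1, p3=1, p4=1}.
          branch 2.1.2 (add ¬(p5 ∨ p3), ¬(p4 ∧ p2)):
            ¬(p5 ∨ p3): α-rule — add ¬p5, ¬p3.
            ¬(p4 ∧ p2): β-rule — branch into ¬p4  //  ¬p2.
              branch 2.1.2.1 (add ¬p4):
                ○ open, literals {p3=0, p4=0, p5=0}.
              branch 2.1.2.2 (add ¬p2):
                ○ open, literals {p2=0, p3=0, p5=0}.
      branch 2.2 (add (p3 ∧ (p2 ∧ p1))):
        (p3 ∧ (p2 ∧ p1)): α-rule — add p3, (p2 ∧ p1).
        (p2 ∧ p1): α-rule — add p2, p1.
        ○ open, literals {p1=1, p2=1, p3=1}.
0 branches closed, 6 open.
Each open branch fixes some atoms; the unmentioned ones are free. Counting distinct full assignments: branch {p4=1, p5=0} (p1, p2, p3) contributes 8 new; branch {p2=1, p4=1, p5=1} (p1, p3) contributes 4 new; branch {p2=1, p3=1, p4=1} (p1, p5) contributes 0 new; branch {p3=0, p4=0, p5=0} (p1, p2) contributes 4 new; branch {p2=0, p3=0, p5=0} (p1, p4) contributes 0 new; branch {p1=1, p2=1, p3=1} (p4, p5) contributes 2 new. Total: 18.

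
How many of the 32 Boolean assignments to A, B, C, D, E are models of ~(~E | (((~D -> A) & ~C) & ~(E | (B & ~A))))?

16

Initial set: {T ~(~E | (((~D -> A) & ~C) & ~(E | (B & ~A))))}.
T ~(~E | (((~D -> A) & ~C) & ~(E | (B & ~A)))): α-rule — add F ~E, F (((~D -> A) & ~C) & ~(E | (B & ~A))).
F (((~D -> A) & ~C) & ~(E | (B & ~A))): β-rule — branch into F ((~D -> A) & ~C)  //  F ~(E | (B & ~A)).
  branch 1 (add F ((~D -> A) & ~C)):
    F ((~D -> A) & ~C): β-rule — branch into F (~D -> A)  //  F ~C.
      branch 1.1 (add F (~D -> A)):
        F (~D -> A): α-rule — add T ~D, F A.
        ○ open, literals {A=0, D=0, E=1}.
      branch 1.2 (add F ~C):
        ○ open, literals {C=1, E=1}.
  branch 2 (add F ~(E | (B & ~A))):
    F ~(E | (B & ~A)): β-rule — branch into T E  //  T (B & ~A).
      branch 2.1 (add T E):
        ○ open, literals {E=1}.
      branch 2.2 (add T (B & ~A)):
        T (B & ~A): α-rule — add T B, T ~A.
        ○ open, literals {A=0, B=1, E=1}.
0 branches closed, 4 open.
Each open branch fixes some atoms; the unmentioned ones are free. Counting distinct full assignments: branch {A=0, D=0, E=1} (B, C) contributes 4 new; branch {C=1, E=1} (A, B, D) contributes 6 new; branch {E=1} (A, B, C, D) contributes 6 new; branch {A=0, B=1, E=1} (C, D) contributes 0 new. Total: 16.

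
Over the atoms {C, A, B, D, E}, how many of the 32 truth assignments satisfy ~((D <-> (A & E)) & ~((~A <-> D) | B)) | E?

30

Initial set: {(~((D <-> (A & E)) & ~((~A <-> D) | B)) | E)}.
(~((D <-> (A & E)) & ~((~A <-> D) | B)) | E): β-rule — branch into ~((D <-> (A & E)) & ~((~A <-> D) | B))  //  E.
  branch 1 (add ~((D <-> (A & E)) & ~((~A <-> D) | B))):
    ~((D <-> (A & E)) & ~((~A <-> D) | B)): β-rule — branch into ~(D <-> (A & E))  //  ~~((~A <-> D) | B).
      branch 1.1 (add ~(D <-> (A & E))):
        ~(D <-> (A & E)): β-rule — branch into D, ~(A & E)  //  ~D, (A & E).
          branch 1.1.1 (add D, ~(A & E)):
            ~(A & E): β-rule — branch into ~A  //  ~E.
              branch 1.1.1.1 (add ~A):
                ○ open, literals {A=0, D=1}.
              branch 1.1.1.2 (add ~E):
                ○ open, literals {D=1, E=0}.
          branch 1.1.2 (add ~D, (A & E)):
            (A & E): α-rule — add A, E.
            ○ open, literals {A=1, D=0, E=1}.
      branch 1.2 (add ~~((~A <-> D) | B)):
        ~~((~A <-> D) | B): β-rule — branch into (~A <-> D)  //  B.
          branch 1.2.1 (add (~A <-> D)):
            (~A <-> D): β-rule — branch into ~A, D  //  ~~A, ~D.
              branch 1.2.1.1 (add ~A, D):
                ○ open, literals {A=0, D=1}.
              branch 1.2.1.2 (add ~~A, ~D):
                ○ open, literals {A=1, D=0}.
          branch 1.2.2 (add B):
            ○ open, literals {B=1}.
  branch 2 (add E):
    ○ open, literals {E=1}.
0 branches closed, 7 open.
Each open branch fixes some atoms; the unmentioned ones are free. Counting distinct full assignments: branch {A=0, D=1} (C, B, E) contributes 8 new; branch {D=1, E=0} (C, A, B) contributes 4 new; branch {A=1, D=0, E=1} (C, B) contributes 4 new; branch {A=0, D=1} (C, B, E) contributes 0 new; branch {A=1, D=0} (C, B, E) contributes 4 new; branch {B=1} (C, A, D, E) contributes 6 new; branch {E=1} (C, A, B, D) contributes 4 new. Total: 30.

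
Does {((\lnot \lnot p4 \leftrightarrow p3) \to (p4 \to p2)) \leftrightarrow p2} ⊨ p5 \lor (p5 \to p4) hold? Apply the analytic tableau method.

Initial set: {(((\lnot \lnot p4 \leftrightarrow p3) \to (p4 \to p2)) \leftrightarrow p2); \lnot (p5 \lor (p5 \to p4))}.
\lnot (p5 \lor (p5 \to p4)): α-rule — add \lnot p5, \lnot (p5 \to p4).
\lnot (p5 \to p4): α-rule — add p5, \lnot p4.
× closes — contains both p5 and \lnot p5.
All 1 branch closes.
Every branch closed, so the premises entail the conclusion.

Yes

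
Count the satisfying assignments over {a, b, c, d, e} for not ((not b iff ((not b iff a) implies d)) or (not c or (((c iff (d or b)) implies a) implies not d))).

Initial set: {T not ((not b iff ((not b iff a) implies d)) or (not c or (((c iff (d or b)) implies a) implies not d)))}.
T not ((not b iff ((not b iff a) implies d)) or (not c or (((c iff (d or b)) implies a) implies not d))): α-rule — add F (not b iff ((not b iff a) implies d)), F (not c or (((c iff (d or b)) implies a) implies not d)).
F (not c or (((c iff (d or b)) implies a) implies not d)): α-rule — add F not c, F (((c iff (d or b)) implies a) implies not d).
F (((c iff (d or b)) implies a) implies not d): α-rule — add T ((c iff (d or b)) implies a), F not d.
F (not b iff ((not b iff a) implies d)): β-rule — branch into T not b, F ((not b iff a) implies d)  //  F not b, T ((not b iff a) implies d).
  branch 1 (add T not b, F ((not b iff a) implies d)):
    F ((not b iff a) implies d): α-rule — add T (not b iff a), F d.
    × closes — contains both d and not d.
  branch 2 (add F not b, T ((not b iff a) implies d)):
    T ((c iff (d or b)) implies a): β-rule — branch into F (c iff (d or b))  //  T a.
      branch 2.1 (add F (c iff (d or b))):
        T ((not b iff a) implies d): β-rule — branch into F (not b iff a)  //  T d.
          branch 2.1.1 (add F (not b iff a)):
            F (c iff (d or b)): β-rule — branch into T c, F (d or b)  //  F c, T (d or b).
              branch 2.1.1.1 (add T c, F (d or b)):
                F (d or b): α-rule — add F d, F b.
                × closes — contains both d and not d.
              branch 2.1.1.2 (add F c, T (d or b)):
                × closes — contains both c and not c.
          branch 2.1.2 (add T d):
            F (c iff (d or b)): β-rule — branch into T c, F (d or b)  //  F c, T (d or b).
              branch 2.1.2.1 (add T c, F (d or b)):
                F (d or b): α-rule — add F d, F b.
                × closes — contains both d and not d.
              branch 2.1.2.2 (add F c, T (d or b)):
                × closes — contains both c and not c.
      branch 2.2 (add T a):
        T ((not b iff a) implies d): β-rule — branch into F (not b iff a)  //  T d.
          branch 2.2.1 (add F (not b iff a)):
            F (not b iff a): β-rule — branch into T not b, F a  //  F not b, T a.
              branch 2.2.1.1 (add T not b, F a):
                × closes — contains both b and not b.
              branch 2.2.1.2 (add F not b, T a):
                ○ open, literals {a=T, b=T, c=T, d=T}.
          branch 2.2.2 (add T d):
            ○ open, literals {a=T, b=T, c=T, d=T}.
6 branches closed, 2 open.
Each open branch fixes some atoms; the unmentioned ones are free. Counting distinct full assignments: branch {a=T, b=T, c=T, d=T} (e) contributes 2 new; branch {a=T, b=T, c=T, d=T} (e) contributes 0 new. Total: 2.

2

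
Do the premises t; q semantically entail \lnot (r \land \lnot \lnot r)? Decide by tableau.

No

Initial set: {t; q; \lnot \lnot (r \land \lnot \lnot r)}.
\lnot \lnot (r \land \lnot \lnot r): α-rule — add r, \lnot \lnot r.
\lnot \lnot r: drop double negation, giving r.
○ open, literals {q=T, r=T, t=T}.
0 branches closed, 1 open.
An open branch gives a countermodel: q=T, r=T, t=T (unmentioned atoms arbitrary); the premises hold there but the conclusion fails.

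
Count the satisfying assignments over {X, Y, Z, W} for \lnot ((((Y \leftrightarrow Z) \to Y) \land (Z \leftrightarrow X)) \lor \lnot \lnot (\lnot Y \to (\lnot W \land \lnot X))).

4

Initial set: {\lnot ((((Y \leftrightarrow Z) \to Y) \land (Z \leftrightarrow X)) \lor \lnot \lnot (\lnot Y \to (\lnot W \land \lnot X)))}.
\lnot ((((Y \leftrightarrow Z) \to Y) \land (Z \leftrightarrow X)) \lor \lnot \lnot (\lnot Y \to (\lnot W \land \lnot X))): α-rule — add \lnot (((Y \leftrightarrow Z) \to Y) \land (Z \leftrightarrow X)), \lnot \lnot \lnot (\lnot Y \to (\lnot W \land \lnot X)).
\lnot \lnot \lnot (\lnot Y \to (\lnot W \land \lnot X)): drop double negation, giving \lnot (\lnot Y \to (\lnot W \land \lnot X)).
\lnot (\lnot Y \to (\lnot W \land \lnot X)): α-rule — add \lnot Y, \lnot (\lnot W \land \lnot X).
\lnot (((Y \leftrightarrow Z) \to Y) \land (Z \leftrightarrow X)): β-rule — branch into \lnot ((Y \leftrightarrow Z) \to Y)  //  \lnot (Z \leftrightarrow X).
  branch 1 (add \lnot ((Y \leftrightarrow Z) \to Y)):
    \lnot ((Y \leftrightarrow Z) \to Y): α-rule — add (Y \leftrightarrow Z), \lnot Y.
    \lnot (\lnot W \land \lnot X): β-rule — branch into \lnot \lnot W  //  \lnot \lnot X.
      branch 1.1 (add \lnot \lnot W):
        (Y \leftrightarrow Z): β-rule — branch into Y, Z  //  \lnot Y, \lnot Z.
          branch 1.1.1 (add Y, Z):
            × closes — contains both Y and \lnot Y.
          branch 1.1.2 (add \lnot Y, \lnot Z):
            ○ open, literals {W=true, Y=false, Z=false}.
      branch 1.2 (add \lnot \lnot X):
        (Y \leftrightarrow Z): β-rule — branch into Y, Z  //  \lnot Y, \lnot Z.
          branch 1.2.1 (add Y, Z):
            × closes — contains both Y and \lnot Y.
          branch 1.2.2 (add \lnot Y, \lnot Z):
            ○ open, literals {X=true, Y=false, Z=false}.
  branch 2 (add \lnot (Z \leftrightarrow X)):
    \lnot (\lnot W \land \lnot X): β-rule — branch into \lnot \lnot W  //  \lnot \lnot X.
      branch 2.1 (add \lnot \lnot W):
        \lnot (Z \leftrightarrow X): β-rule — branch into Z, \lnot X  //  \lnot Z, X.
          branch 2.1.1 (add Z, \lnot X):
            ○ open, literals {W=true, X=false, Y=false, Z=true}.
          branch 2.1.2 (add \lnot Z, X):
            ○ open, literals {W=true, X=true, Y=false, Z=false}.
      branch 2.2 (add \lnot \lnot X):
        \lnot (Z \leftrightarrow X): β-rule — branch into Z, \lnot X  //  \lnot Z, X.
          branch 2.2.1 (add Z, \lnot X):
            × closes — contains both X and \lnot X.
          branch 2.2.2 (add \lnot Z, X):
            ○ open, literals {X=true, Y=false, Z=false}.
3 branches closed, 5 open.
Each open branch fixes some atoms; the unmentioned ones are free. Counting distinct full assignments: branch {W=true, Y=false, Z=false} (X) contributes 2 new; branch {X=true, Y=false, Z=false} (W) contributes 1 new; branch {W=true, X=false, Y=false, Z=true} (none free) contributes 1 new; branch {W=true, X=true, Y=false, Z=false} (none free) contributes 0 new; branch {X=true, Y=false, Z=false} (W) contributes 0 new. Total: 4.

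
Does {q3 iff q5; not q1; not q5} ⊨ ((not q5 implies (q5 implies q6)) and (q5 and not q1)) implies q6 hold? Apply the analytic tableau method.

Initial set: {T (q3 iff q5); T not q1; T not q5; F (((not q5 implies (q5 implies q6)) and (q5 and not q1)) implies q6)}.
F (((not q5 implies (q5 implies q6)) and (q5 and not q1)) implies q6): α-rule — add T ((not q5 implies (q5 implies q6)) and (q5 and not q1)), F q6.
T ((not q5 implies (q5 implies q6)) and (q5 and not q1)): α-rule — add T (not q5 implies (q5 implies q6)), T (q5 and not q1).
T (q5 and not q1): α-rule — add T q5, T not q1.
× closes — contains both q5 and not q5.
All 1 branch closes.
Every branch closed, so the premises entail the conclusion.

Yes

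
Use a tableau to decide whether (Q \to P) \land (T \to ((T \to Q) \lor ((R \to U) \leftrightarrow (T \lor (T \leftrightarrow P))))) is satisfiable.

Satisfiable

Initial set: {((Q \to P) \land (T \to ((T \to Q) \lor ((R \to U) \leftrightarrow (T \lor (T \leftrightarrow P))))))}.
((Q \to P) \land (T \to ((T \to Q) \lor ((R \to U) \leftrightarrow (T \lor (T \leftrightarrow P)))))): α-rule — add (Q \to P), (T \to ((T \to Q) \lor ((R \to U) \leftrightarrow (T \lor (T \leftrightarrow P))))).
(Q \to P): β-rule — branch into \lnot Q  //  P.
  branch 1 (add \lnot Q):
    (T \to ((T \to Q) \lor ((R \to U) \leftrightarrow (T \lor (T \leftrightarrow P))))): β-rule — branch into \lnot T  //  ((T \to Q) \lor ((R \to U) \leftrightarrow (T \lor (T \leftrightarrow P)))).
      branch 1.1 (add \lnot T):
        ○ open, literals {Q=0, T=0}.
      branch 1.2 (add ((T \to Q) \lor ((R \to U) \leftrightarrow (T \lor (T \leftrightarrow P))))):
        ((T \to Q) \lor ((R \to U) \leftrightarrow (T \lor (T \leftrightarrow P)))): β-rule — branch into (T \to Q)  //  ((R \to U) \leftrightarrow (T \lor (T \leftrightarrow P))).
          branch 1.2.1 (add (T \to Q)):
            (T \to Q): β-rule — branch into \lnot T  //  Q.
              branch 1.2.1.1 (add \lnot T):
                ○ open, literals {Q=0, T=0}.
              branch 1.2.1.2 (add Q):
                × closes — contains both Q and \lnot Q.
          branch 1.2.2 (add ((R \to U) \leftrightarrow (T \lor (T \leftrightarrow P)))):
            ((R \to U) \leftrightarrow (T \lor (T \leftrightarrow P))): β-rule — branch into (R \to U), (T \lor (T \leftrightarrow P))  //  \lnot (R \to U), \lnot (T \lor (T \leftrightarrow P)).
              branch 1.2.2.1 (add (R \to U), (T \lor (T \leftrightarrow P))):
                (R \to U): β-rule — branch into \lnot R  //  U.
                  branch 1.2.2.1.1 (add \lnot R):
                    (T \lor (T \leftrightarrow P)): β-rule — branch into T  //  (T \leftrightarrow P).
                      branch 1.2.2.1.1.1 (add T):
                        ○ open, literals {Q=0, R=0, T=1}.
                      branch 1.2.2.1.1.2 (add (T \leftrightarrow P)):
                        (T \leftrightarrow P): β-rule — branch into T, P  //  \lnot T, \lnot P.
                          branch 1.2.2.1.1.2.1 (add T, P):
                            ○ open, literals {P=1, Q=0, R=0, T=1}.
                          branch 1.2.2.1.1.2.2 (add \lnot T, \lnot P):
                            ○ open, literals {P=0, Q=0, R=0, T=0}.
                  branch 1.2.2.1.2 (add U):
                    (T \lor (T \leftrightarrow P)): β-rule — branch into T  //  (T \leftrightarrow P).
                      branch 1.2.2.1.2.1 (add T):
                        ○ open, literals {Q=0, T=1, U=1}.
                      branch 1.2.2.1.2.2 (add (T \leftrightarrow P)):
                        (T \leftrightarrow P): β-rule — branch into T, P  //  \lnot T, \lnot P.
                          branch 1.2.2.1.2.2.1 (add T, P):
                            ○ open, literals {P=1, Q=0, T=1, U=1}.
                          branch 1.2.2.1.2.2.2 (add \lnot T, \lnot P):
                            ○ open, literals {P=0, Q=0, T=0, U=1}.
              branch 1.2.2.2 (add \lnot (R \to U), \lnot (T \lor (T \leftrightarrow P))):
                \lnot (R \to U): α-rule — add R, \lnot U.
                \lnot (T \lor (T \leftrightarrow P)): α-rule — add \lnot T, \lnot (T \leftrightarrow P).
                \lnot (T \leftrightarrow P): β-rule — branch into T, \lnot P  //  \lnot T, P.
                  branch 1.2.2.2.1 (add T, \lnot P):
                    × closes — contains both T and \lnot T.
                  branch 1.2.2.2.2 (add \lnot T, P):
                    ○ open, literals {P=1, Q=0, R=1, T=0, U=0}.
  branch 2 (add P):
    (T \to ((T \to Q) \lor ((R \to U) \leftrightarrow (T \lor (T \leftrightarrow P))))): β-rule — branch into \lnot T  //  ((T \to Q) \lor ((R \to U) \leftrightarrow (T \lor (T \leftrightarrow P)))).
      branch 2.1 (add \lnot T):
        ○ open, literals {P=1, T=0}.
      branch 2.2 (add ((T \to Q) \lor ((R \to U) \leftrightarrow (T \lor (T \leftrightarrow P))))):
        ((T \to Q) \lor ((R \to U) \leftrightarrow (T \lor (T \leftrightarrow P)))): β-rule — branch into (T \to Q)  //  ((R \to U) \leftrightarrow (T \lor (T \leftrightarrow P))).
          branch 2.2.1 (add (T \to Q)):
            (T \to Q): β-rule — branch into \lnot T  //  Q.
              branch 2.2.1.1 (add \lnot T):
                ○ open, literals {P=1, T=0}.
              branch 2.2.1.2 (add Q):
                ○ open, literals {P=1, Q=1}.
          branch 2.2.2 (add ((R \to U) \leftrightarrow (T \lor (T \leftrightarrow P)))):
            ((R \to U) \leftrightarrow (T \lor (T \leftrightarrow P))): β-rule — branch into (R \to U), (T \lor (T \leftrightarrow P))  //  \lnot (R \to U), \lnot (T \lor (T \leftrightarrow P)).
              branch 2.2.2.1 (add (R \to U), (T \lor (T \leftrightarrow P))):
                (R \to U): β-rule — branch into \lnot R  //  U.
                  branch 2.2.2.1.1 (add \lnot R):
                    (T \lor (T \leftrightarrow P)): β-rule — branch into T  //  (T \leftrightarrow P).
                      branch 2.2.2.1.1.1 (add T):
                        ○ open, literals {P=1, R=0, T=1}.
                      branch 2.2.2.1.1.2 (add (T \leftrightarrow P)):
                        (T \leftrightarrow P): β-rule — branch into T, P  //  \lnot T, \lnot P.
                          branch 2.2.2.1.1.2.1 (add T, P):
                            ○ open, literals {P=1, R=0, T=1}.
                          branch 2.2.2.1.1.2.2 (add \lnot T, \lnot P):
                            × closes — contains both P and \lnot P.
                  branch 2.2.2.1.2 (add U):
                    (T \lor (T \leftrightarrow P)): β-rule — branch into T  //  (T \leftrightarrow P).
                      branch 2.2.2.1.2.1 (add T):
                        ○ open, literals {P=1, T=1, U=1}.
                      branch 2.2.2.1.2.2 (add (T \leftrightarrow P)):
                        (T \leftrightarrow P): β-rule — branch into T, P  //  \lnot T, \lnot P.
                          branch 2.2.2.1.2.2.1 (add T, P):
                            ○ open, literals {P=1, T=1, U=1}.
                          branch 2.2.2.1.2.2.2 (add \lnot T, \lnot P):
                            × closes — contains both P and \lnot P.
              branch 2.2.2.2 (add \lnot (R \to U), \lnot (T \lor (T \leftrightarrow P))):
                \lnot (R \to U): α-rule — add R, \lnot U.
                \lnot (T \lor (T \leftrightarrow P)): α-rule — add \lnot T, \lnot (T \leftrightarrow P).
                \lnot (T \leftrightarrow P): β-rule — branch into T, \lnot P  //  \lnot T, P.
                  branch 2.2.2.2.1 (add T, \lnot P):
                    × closes — contains both T and \lnot T.
                  branch 2.2.2.2.2 (add \lnot T, P):
                    ○ open, literals {P=1, R=1, T=0, U=0}.
5 branches closed, 17 open.
An open branch gives a satisfying assignment: Q=0, T=0.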